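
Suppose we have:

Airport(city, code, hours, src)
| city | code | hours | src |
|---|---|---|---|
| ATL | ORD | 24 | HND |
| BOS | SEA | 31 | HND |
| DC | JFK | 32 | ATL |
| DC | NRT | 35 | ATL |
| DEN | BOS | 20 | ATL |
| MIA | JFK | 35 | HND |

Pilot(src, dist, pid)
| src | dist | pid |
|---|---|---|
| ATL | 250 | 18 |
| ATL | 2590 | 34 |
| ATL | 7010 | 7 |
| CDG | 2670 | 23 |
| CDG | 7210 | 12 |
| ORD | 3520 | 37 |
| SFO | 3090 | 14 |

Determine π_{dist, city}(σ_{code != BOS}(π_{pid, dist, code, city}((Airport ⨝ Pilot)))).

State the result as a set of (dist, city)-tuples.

{(250, DC), (2590, DC), (7010, DC)}

Joining Airport and Pilot on src yields {(DC, JFK, 32, ATL, 250, 18), (DC, JFK, 32, ATL, 2590, 34), (DC, JFK, 32, ATL, 7010, 7), (DC, NRT, 35, ATL, 250, 18), (DC, NRT, 35, ATL, 2590, 34), (DC, NRT, 35, ATL, 7010, 7), (DEN, BOS, 20, ATL, 250, 18), (DEN, BOS, 20, ATL, 2590, 34), (DEN, BOS, 20, ATL, 7010, 7)}.
Projecting to pid, dist, code, city: {(18, 250, BOS, DEN), (18, 250, JFK, DC), (18, 250, NRT, DC), (34, 2590, BOS, DEN), (34, 2590, JFK, DC), (34, 2590, NRT, DC), (7, 7010, BOS, DEN), (7, 7010, JFK, DC), (7, 7010, NRT, DC)}
Apply σ_{code != BOS}; surviving tuples: {(18, 250, JFK, DC), (18, 250, NRT, DC), (34, 2590, JFK, DC), (34, 2590, NRT, DC), (7, 7010, JFK, DC), (7, 7010, NRT, DC)}
Projecting to dist, city (3 duplicate(s) eliminated): {(250, DC), (2590, DC), (7010, DC)}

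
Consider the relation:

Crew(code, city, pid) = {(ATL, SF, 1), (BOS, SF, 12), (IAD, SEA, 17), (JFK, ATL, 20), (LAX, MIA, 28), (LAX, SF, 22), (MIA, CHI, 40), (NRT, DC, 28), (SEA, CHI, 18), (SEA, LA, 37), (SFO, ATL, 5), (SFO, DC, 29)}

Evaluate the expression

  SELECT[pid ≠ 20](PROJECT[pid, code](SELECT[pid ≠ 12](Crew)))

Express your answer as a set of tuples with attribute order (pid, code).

Selection pid ≠ 12: {(ATL, SF, 1), (IAD, SEA, 17), (JFK, ATL, 20), (LAX, MIA, 28), (LAX, SF, 22), (MIA, CHI, 40), (NRT, DC, 28), (SEA, CHI, 18), (SEA, LA, 37), (SFO, ATL, 5), (SFO, DC, 29)}
π_{pid, code} gives {(1, ATL), (17, IAD), (18, SEA), (20, JFK), (22, LAX), (28, LAX), (28, NRT), (29, SFO), (37, SEA), (40, MIA), (5, SFO)}.
Selection pid ≠ 20: {(1, ATL), (17, IAD), (18, SEA), (22, LAX), (28, LAX), (28, NRT), (29, SFO), (37, SEA), (40, MIA), (5, SFO)}

{(1, ATL), (17, IAD), (18, SEA), (22, LAX), (28, LAX), (28, NRT), (29, SFO), (37, SEA), (40, MIA), (5, SFO)}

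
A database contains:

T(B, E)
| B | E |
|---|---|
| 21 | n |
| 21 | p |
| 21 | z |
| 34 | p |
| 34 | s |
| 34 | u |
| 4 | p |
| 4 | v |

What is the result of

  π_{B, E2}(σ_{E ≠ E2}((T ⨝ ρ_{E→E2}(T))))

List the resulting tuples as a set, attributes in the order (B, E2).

{(21, n), (21, p), (21, z), (34, p), (34, s), (34, u), (4, p), (4, v)}

ρ[E→E2]: schema becomes (B, E2); tuples unchanged.
Natural join on B: {(21, n, n), (21, n, p), (21, n, z), (21, p, n), (21, p, p), (21, p, z), (21, z, n), (21, z, p), (21, z, z), (34, p, p), (34, p, s), (34, p, u), (34, s, p), (34, s, s), (34, s, u), (34, u, p), (34, u, s), (34, u, u), (4, p, p), (4, p, v), (4, v, p), (4, v, v)}
Apply σ_{E ≠ E2}; surviving tuples: {(21, n, p), (21, n, z), (21, p, n), (21, p, z), (21, z, n), (21, z, p), (34, p, s), (34, p, u), (34, s, p), (34, s, u), (34, u, p), (34, u, s), (4, p, v), (4, v, p)}
Keep only column(s) B, E2 (6 duplicate(s) eliminated): {(21, n), (21, p), (21, z), (34, p), (34, s), (34, u), (4, p), (4, v)}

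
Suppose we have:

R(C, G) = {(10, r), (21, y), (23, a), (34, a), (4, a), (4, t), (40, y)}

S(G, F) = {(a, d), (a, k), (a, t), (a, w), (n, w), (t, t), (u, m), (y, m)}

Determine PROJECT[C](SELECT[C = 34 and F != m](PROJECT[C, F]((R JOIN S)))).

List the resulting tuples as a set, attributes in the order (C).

Joining R and S on G yields {(21, y, m), (23, a, d), (23, a, k), (23, a, t), (23, a, w), (34, a, d), (34, a, k), (34, a, t), (34, a, w), (4, a, d), (4, a, k), (4, a, t), (4, a, w), (4, t, t), (40, y, m)}.
π_{C, F} gives {(21, m), (23, d), (23, k), (23, t), (23, w), (34, d), (34, k), (34, t), (34, w), (4, d), (4, k), (4, t), (4, w), (40, m)} (1 duplicate(s) eliminated).
Filtering on C = 34 and F != m leaves {(34, d), (34, k), (34, t), (34, w)}.
π_{C} gives {34} (3 duplicate(s) eliminated).

{34}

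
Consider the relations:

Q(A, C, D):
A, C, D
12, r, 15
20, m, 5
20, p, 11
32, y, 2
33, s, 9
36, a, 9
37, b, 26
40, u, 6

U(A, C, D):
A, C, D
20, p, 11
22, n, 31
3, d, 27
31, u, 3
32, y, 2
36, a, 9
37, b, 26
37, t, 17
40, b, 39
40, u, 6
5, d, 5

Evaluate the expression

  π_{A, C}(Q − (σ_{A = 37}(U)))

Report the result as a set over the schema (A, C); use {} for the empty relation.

{(12, r), (20, m), (20, p), (32, y), (33, s), (36, a), (40, u)}

Selection A = 37: {(37, b, 26), (37, t, 17)}
Difference: {(12, r, 15), (20, m, 5), (20, p, 11), (32, y, 2), (33, s, 9), (36, a, 9), (37, b, 26), (40, u, 6)} with {(37, b, 26), (37, t, 17)} → {(12, r, 15), (20, m, 5), (20, p, 11), (32, y, 2), (33, s, 9), (36, a, 9), (40, u, 6)}
Projecting to A, C: {(12, r), (20, m), (20, p), (32, y), (33, s), (36, a), (40, u)}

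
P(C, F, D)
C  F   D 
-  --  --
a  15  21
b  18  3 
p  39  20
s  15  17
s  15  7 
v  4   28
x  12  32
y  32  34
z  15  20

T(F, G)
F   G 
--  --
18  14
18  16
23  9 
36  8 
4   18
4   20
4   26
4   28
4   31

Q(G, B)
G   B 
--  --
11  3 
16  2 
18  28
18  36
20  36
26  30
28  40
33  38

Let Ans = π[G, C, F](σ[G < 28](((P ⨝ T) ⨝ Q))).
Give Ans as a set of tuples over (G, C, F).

{(16, b, 18), (18, v, 4), (20, v, 4), (26, v, 4)}

Joining P and T on F yields {(b, 18, 3, 14), (b, 18, 3, 16), (v, 4, 28, 18), (v, 4, 28, 20), (v, 4, 28, 26), (v, 4, 28, 28), (v, 4, 28, 31)}.
Joining (P ⨝ T) and Q on G yields {(b, 18, 3, 16, 2), (v, 4, 28, 18, 28), (v, 4, 28, 18, 36), (v, 4, 28, 20, 36), (v, 4, 28, 26, 30), (v, 4, 28, 28, 40)}.
Selection G < 28: {(b, 18, 3, 16, 2), (v, 4, 28, 18, 28), (v, 4, 28, 18, 36), (v, 4, 28, 20, 36), (v, 4, 28, 26, 30)}
Projecting to G, C, F (1 duplicate(s) eliminated): {(16, b, 18), (18, v, 4), (20, v, 4), (26, v, 4)}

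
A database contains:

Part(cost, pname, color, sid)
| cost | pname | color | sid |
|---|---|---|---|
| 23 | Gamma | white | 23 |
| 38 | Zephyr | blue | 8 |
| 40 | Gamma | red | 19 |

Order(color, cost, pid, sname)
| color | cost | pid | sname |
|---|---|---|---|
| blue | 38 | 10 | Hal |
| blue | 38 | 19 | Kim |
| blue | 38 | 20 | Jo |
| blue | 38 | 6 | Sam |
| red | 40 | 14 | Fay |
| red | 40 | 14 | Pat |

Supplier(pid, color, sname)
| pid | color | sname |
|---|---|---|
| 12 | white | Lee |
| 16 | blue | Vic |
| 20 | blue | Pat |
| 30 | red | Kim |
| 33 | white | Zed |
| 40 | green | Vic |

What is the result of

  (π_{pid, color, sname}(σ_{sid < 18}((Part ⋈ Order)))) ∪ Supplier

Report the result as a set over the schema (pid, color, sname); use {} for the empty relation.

{(10, blue, Hal), (12, white, Lee), (16, blue, Vic), (19, blue, Kim), (20, blue, Jo), (20, blue, Pat), (30, red, Kim), (33, white, Zed), (40, green, Vic), (6, blue, Sam)}

Joining Part and Order on cost, color yields {(38, Zephyr, blue, 8, 10, Hal), (38, Zephyr, blue, 8, 19, Kim), (38, Zephyr, blue, 8, 20, Jo), (38, Zephyr, blue, 8, 6, Sam), (40, Gamma, red, 19, 14, Fay), (40, Gamma, red, 19, 14, Pat)}.
Apply σ_{sid < 18}; surviving tuples: {(38, Zephyr, blue, 8, 10, Hal), (38, Zephyr, blue, 8, 19, Kim), (38, Zephyr, blue, 8, 20, Jo), (38, Zephyr, blue, 8, 6, Sam)}
π[pid, color, sname]: project onto (pid, color, sname) → {(10, blue, Hal), (19, blue, Kim), (20, blue, Jo), (6, blue, Sam)}
Set union of the two operands is {(10, blue, Hal), (12, white, Lee), (16, blue, Vic), (19, blue, Kim), (20, blue, Jo), (20, blue, Pat), (30, red, Kim), (33, white, Zed), (40, green, Vic), (6, blue, Sam)}.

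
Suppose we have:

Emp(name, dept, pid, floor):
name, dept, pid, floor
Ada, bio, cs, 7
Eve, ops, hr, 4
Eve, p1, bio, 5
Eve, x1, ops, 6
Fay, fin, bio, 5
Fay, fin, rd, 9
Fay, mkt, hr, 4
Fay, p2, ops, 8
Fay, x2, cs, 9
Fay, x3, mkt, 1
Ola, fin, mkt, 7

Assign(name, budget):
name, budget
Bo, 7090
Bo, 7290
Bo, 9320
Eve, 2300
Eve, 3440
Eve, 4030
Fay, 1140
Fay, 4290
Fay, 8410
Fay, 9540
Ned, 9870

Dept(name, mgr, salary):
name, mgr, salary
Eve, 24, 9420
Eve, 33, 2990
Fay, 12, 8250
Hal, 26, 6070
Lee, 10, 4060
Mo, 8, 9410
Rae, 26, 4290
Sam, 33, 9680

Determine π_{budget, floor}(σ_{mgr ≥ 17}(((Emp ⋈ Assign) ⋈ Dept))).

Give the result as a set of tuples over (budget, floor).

{(2300, 4), (2300, 5), (2300, 6), (3440, 4), (3440, 5), (3440, 6), (4030, 4), (4030, 5), (4030, 6)}

Joining Emp and Assign on name yields {(Eve, ops, hr, 4, 2300), (Eve, ops, hr, 4, 3440), (Eve, ops, hr, 4, 4030), (Eve, p1, bio, 5, 2300), (Eve, p1, bio, 5, 3440), (Eve, p1, bio, 5, 4030), (Eve, x1, ops, 6, 2300), (Eve, x1, ops, 6, 3440), (Eve, x1, ops, 6, 4030), (Fay, fin, bio, 5, 1140), (Fay, fin, bio, 5, 4290), (Fay, fin, bio, 5, 8410), (Fay, fin, bio, 5, 9540), (Fay, fin, rd, 9, 1140), (Fay, fin, rd, 9, 4290), (Fay, fin, rd, 9, 8410), (Fay, fin, rd, 9, 9540), (Fay, mkt, hr, 4, 1140), (Fay, mkt, hr, 4, 4290), (Fay, mkt, hr, 4, 8410), (Fay, mkt, hr, 4, 9540), (Fay, p2, ops, 8, 1140), (Fay, p2, ops, 8, 4290), (Fay, p2, ops, 8, 8410), (Fay, p2, ops, 8, 9540), (Fay, x2, cs, 9, 1140), (Fay, x2, cs, 9, 4290), (Fay, x2, cs, 9, 8410), (Fay, x2, cs, 9, 9540), (Fay, x3, mkt, 1, 1140), (Fay, x3, mkt, 1, 4290), (Fay, x3, mkt, 1, 8410), (Fay, x3, mkt, 1, 9540)}.
Joining (Emp ⋈ Assign) and Dept on name yields {(Eve, ops, hr, 4, 2300, 24, 9420), (Eve, ops, hr, 4, 2300, 33, 2990), (Eve, ops, hr, 4, 3440, 24, 9420), (Eve, ops, hr, 4, 3440, 33, 2990), (Eve, ops, hr, 4, 4030, 24, 9420), (Eve, ops, hr, 4, 4030, 33, 2990), (Eve, p1, bio, 5, 2300, 24, 9420), (Eve, p1, bio, 5, 2300, 33, 2990), (Eve, p1, bio, 5, 3440, 24, 9420), (Eve, p1, bio, 5, 3440, 33, 2990), (Eve, p1, bio, 5, 4030, 24, 9420), (Eve, p1, bio, 5, 4030, 33, 2990), (Eve, x1, ops, 6, 2300, 24, 9420), (Eve, x1, ops, 6, 2300, 33, 2990), (Eve, x1, ops, 6, 3440, 24, 9420), (Eve, x1, ops, 6, 3440, 33, 2990), (Eve, x1, ops, 6, 4030, 24, 9420), (Eve, x1, ops, 6, 4030, 33, 2990), (Fay, fin, bio, 5, 1140, 12, 8250), (Fay, fin, bio, 5, 4290, 12, 8250), (Fay, fin, bio, 5, 8410, 12, 8250), (Fay, fin, bio, 5, 9540, 12, 8250), (Fay, fin, rd, 9, 1140, 12, 8250), (Fay, fin, rd, 9, 4290, 12, 8250), (Fay, fin, rd, 9, 8410, 12, 8250), (Fay, fin, rd, 9, 9540, 12, 8250), (Fay, mkt, hr, 4, 1140, 12, 8250), (Fay, mkt, hr, 4, 4290, 12, 8250), (Fay, mkt, hr, 4, 8410, 12, 8250), (Fay, mkt, hr, 4, 9540, 12, 8250), (Fay, p2, ops, 8, 1140, 12, 8250), (Fay, p2, ops, 8, 4290, 12, 8250), (Fay, p2, ops, 8, 8410, 12, 8250), (Fay, p2, ops, 8, 9540, 12, 8250), (Fay, x2, cs, 9, 1140, 12, 8250), (Fay, x2, cs, 9, 4290, 12, 8250), (Fay, x2, cs, 9, 8410, 12, 8250), (Fay, x2, cs, 9, 9540, 12, 8250), (Fay, x3, mkt, 1, 1140, 12, 8250), (Fay, x3, mkt, 1, 4290, 12, 8250), (Fay, x3, mkt, 1, 8410, 12, 8250), (Fay, x3, mkt, 1, 9540, 12, 8250)}.
σ[mgr ≥ 17]: keep tuples satisfying mgr ≥ 17 → {(Eve, ops, hr, 4, 2300, 24, 9420), (Eve, ops, hr, 4, 2300, 33, 2990), (Eve, ops, hr, 4, 3440, 24, 9420), (Eve, ops, hr, 4, 3440, 33, 2990), (Eve, ops, hr, 4, 4030, 24, 9420), (Eve, ops, hr, 4, 4030, 33, 2990), (Eve, p1, bio, 5, 2300, 24, 9420), (Eve, p1, bio, 5, 2300, 33, 2990), (Eve, p1, bio, 5, 3440, 24, 9420), (Eve, p1, bio, 5, 3440, 33, 2990), (Eve, p1, bio, 5, 4030, 24, 9420), (Eve, p1, bio, 5, 4030, 33, 2990), (Eve, x1, ops, 6, 2300, 24, 9420), (Eve, x1, ops, 6, 2300, 33, 2990), (Eve, x1, ops, 6, 3440, 24, 9420), (Eve, x1, ops, 6, 3440, 33, 2990), (Eve, x1, ops, 6, 4030, 24, 9420), (Eve, x1, ops, 6, 4030, 33, 2990)}
π[budget, floor]: project onto (budget, floor) (9 duplicate(s) eliminated) → {(2300, 4), (2300, 5), (2300, 6), (3440, 4), (3440, 5), (3440, 6), (4030, 4), (4030, 5), (4030, 6)}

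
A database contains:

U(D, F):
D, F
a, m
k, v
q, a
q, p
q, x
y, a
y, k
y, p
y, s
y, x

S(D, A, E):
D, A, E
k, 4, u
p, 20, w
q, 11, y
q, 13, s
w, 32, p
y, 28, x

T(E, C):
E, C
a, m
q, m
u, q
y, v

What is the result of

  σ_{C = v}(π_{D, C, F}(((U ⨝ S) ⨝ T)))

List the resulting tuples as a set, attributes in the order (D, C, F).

{(q, v, a), (q, v, p), (q, v, x)}

Natural join on D: {(k, v, 4, u), (q, a, 11, y), (q, a, 13, s), (q, p, 11, y), (q, p, 13, s), (q, x, 11, y), (q, x, 13, s), (y, a, 28, x), (y, k, 28, x), (y, p, 28, x), (y, s, 28, x), (y, x, 28, x)}
Natural join on E: {(k, v, 4, u, q), (q, a, 11, y, v), (q, p, 11, y, v), (q, x, 11, y, v)}
π_{D, C, F} gives {(k, q, v), (q, v, a), (q, v, p), (q, v, x)}.
Filtering on C = v leaves {(q, v, a), (q, v, p), (q, v, x)}.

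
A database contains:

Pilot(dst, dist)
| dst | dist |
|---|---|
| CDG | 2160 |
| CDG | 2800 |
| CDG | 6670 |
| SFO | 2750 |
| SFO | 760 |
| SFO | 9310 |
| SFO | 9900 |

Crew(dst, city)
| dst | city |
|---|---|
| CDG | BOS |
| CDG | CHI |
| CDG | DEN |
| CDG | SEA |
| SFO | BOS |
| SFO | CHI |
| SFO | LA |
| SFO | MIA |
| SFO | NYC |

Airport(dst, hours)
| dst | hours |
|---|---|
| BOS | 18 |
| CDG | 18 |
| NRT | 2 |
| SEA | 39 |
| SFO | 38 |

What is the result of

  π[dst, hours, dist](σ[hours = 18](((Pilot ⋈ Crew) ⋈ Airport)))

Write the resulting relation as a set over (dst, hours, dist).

{(CDG, 18, 2160), (CDG, 18, 2800), (CDG, 18, 6670)}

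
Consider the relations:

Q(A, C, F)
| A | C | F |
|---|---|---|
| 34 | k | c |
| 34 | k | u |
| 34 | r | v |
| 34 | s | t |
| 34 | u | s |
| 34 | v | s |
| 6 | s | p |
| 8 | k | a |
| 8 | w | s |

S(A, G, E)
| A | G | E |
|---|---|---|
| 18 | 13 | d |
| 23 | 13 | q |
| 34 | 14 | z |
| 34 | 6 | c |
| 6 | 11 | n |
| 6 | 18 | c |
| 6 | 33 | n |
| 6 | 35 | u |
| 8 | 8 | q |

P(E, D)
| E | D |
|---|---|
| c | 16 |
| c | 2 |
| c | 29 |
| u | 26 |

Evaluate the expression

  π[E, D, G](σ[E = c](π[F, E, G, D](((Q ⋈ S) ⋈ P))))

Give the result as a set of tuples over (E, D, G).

{(c, 16, 18), (c, 16, 6), (c, 2, 18), (c, 2, 6), (c, 29, 18), (c, 29, 6)}

Natural join on A: {(34, k, c, 14, z), (34, k, c, 6, c), (34, k, u, 14, z), (34, k, u, 6, c), (34, r, v, 14, z), (34, r, v, 6, c), (34, s, t, 14, z), (34, s, t, 6, c), (34, u, s, 14, z), (34, u, s, 6, c), (34, v, s, 14, z), (34, v, s, 6, c), (6, s, p, 11, n), (6, s, p, 18, c), (6, s, p, 33, n), (6, s, p, 35, u), (8, k, a, 8, q), (8, w, s, 8, q)}
Natural join on E: {(34, k, c, 6, c, 16), (34, k, c, 6, c, 2), (34, k, c, 6, c, 29), (34, k, u, 6, c, 16), (34, k, u, 6, c, 2), (34, k, u, 6, c, 29), (34, r, v, 6, c, 16), (34, r, v, 6, c, 2), (34, r, v, 6, c, 29), (34, s, t, 6, c, 16), (34, s, t, 6, c, 2), (34, s, t, 6, c, 29), (34, u, s, 6, c, 16), (34, u, s, 6, c, 2), (34, u, s, 6, c, 29), (34, v, s, 6, c, 16), (34, v, s, 6, c, 2), (34, v, s, 6, c, 29), (6, s, p, 18, c, 16), (6, s, p, 18, c, 2), (6, s, p, 18, c, 29), (6, s, p, 35, u, 26)}
Keep only column(s) F, E, G, D (3 duplicate(s) eliminated): {(c, c, 6, 16), (c, c, 6, 2), (c, c, 6, 29), (p, c, 18, 16), (p, c, 18, 2), (p, c, 18, 29), (p, u, 35, 26), (s, c, 6, 16), (s, c, 6, 2), (s, c, 6, 29), (t, c, 6, 16), (t, c, 6, 2), (t, c, 6, 29), (u, c, 6, 16), (u, c, 6, 2), (u, c, 6, 29), (v, c, 6, 16), (v, c, 6, 2), (v, c, 6, 29)}
Filtering on E = c leaves {(c, c, 6, 16), (c, c, 6, 2), (c, c, 6, 29), (p, c, 18, 16), (p, c, 18, 2), (p, c, 18, 29), (s, c, 6, 16), (s, c, 6, 2), (s, c, 6, 29), (t, c, 6, 16), (t, c, 6, 2), (t, c, 6, 29), (u, c, 6, 16), (u, c, 6, 2), (u, c, 6, 29), (v, c, 6, 16), (v, c, 6, 2), (v, c, 6, 29)}.
Keep only column(s) E, D, G (12 duplicate(s) eliminated): {(c, 16, 18), (c, 16, 6), (c, 2, 18), (c, 2, 6), (c, 29, 18), (c, 29, 6)}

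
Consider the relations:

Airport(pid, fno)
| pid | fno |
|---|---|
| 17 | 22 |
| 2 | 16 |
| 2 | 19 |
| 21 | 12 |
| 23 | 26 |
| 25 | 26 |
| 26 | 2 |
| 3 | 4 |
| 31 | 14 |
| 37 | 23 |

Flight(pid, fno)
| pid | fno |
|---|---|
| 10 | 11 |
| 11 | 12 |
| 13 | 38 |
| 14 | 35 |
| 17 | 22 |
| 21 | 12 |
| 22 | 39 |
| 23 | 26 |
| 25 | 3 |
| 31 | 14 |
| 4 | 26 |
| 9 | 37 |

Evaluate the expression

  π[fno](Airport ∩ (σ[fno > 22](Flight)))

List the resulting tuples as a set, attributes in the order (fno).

{26}

σ[fno > 22]: keep tuples satisfying fno > 22 → {(13, 38), (14, 35), (22, 39), (23, 26), (4, 26), (9, 37)}
Taking the intersection: {(23, 26)}
π[fno]: project onto (fno) → {26}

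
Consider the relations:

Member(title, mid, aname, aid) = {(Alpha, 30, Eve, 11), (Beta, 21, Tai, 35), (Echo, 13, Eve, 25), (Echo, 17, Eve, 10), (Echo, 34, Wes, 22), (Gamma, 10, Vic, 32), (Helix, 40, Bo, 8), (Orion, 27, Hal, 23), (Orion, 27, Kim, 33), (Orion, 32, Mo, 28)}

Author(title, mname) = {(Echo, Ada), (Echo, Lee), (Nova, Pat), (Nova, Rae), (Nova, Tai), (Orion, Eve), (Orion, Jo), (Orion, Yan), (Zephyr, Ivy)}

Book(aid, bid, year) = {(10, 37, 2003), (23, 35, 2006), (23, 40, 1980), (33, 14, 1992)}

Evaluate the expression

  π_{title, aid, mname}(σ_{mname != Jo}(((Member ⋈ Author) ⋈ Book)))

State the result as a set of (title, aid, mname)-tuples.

Member ⋈ Author (natural join on title): {(Echo, 13, Eve, 25, Ada), (Echo, 13, Eve, 25, Lee), (Echo, 17, Eve, 10, Ada), (Echo, 17, Eve, 10, Lee), (Echo, 34, Wes, 22, Ada), (Echo, 34, Wes, 22, Lee), (Orion, 27, Hal, 23, Eve), (Orion, 27, Hal, 23, Jo), (Orion, 27, Hal, 23, Yan), (Orion, 27, Kim, 33, Eve), (Orion, 27, Kim, 33, Jo), (Orion, 27, Kim, 33, Yan), (Orion, 32, Mo, 28, Eve), (Orion, 32, Mo, 28, Jo), (Orion, 32, Mo, 28, Yan)}
(Member ⋈ Author) ⋈ Book (natural join on aid): {(Echo, 17, Eve, 10, Ada, 37, 2003), (Echo, 17, Eve, 10, Lee, 37, 2003), (Orion, 27, Hal, 23, Eve, 35, 2006), (Orion, 27, Hal, 23, Eve, 40, 1980), (Orion, 27, Hal, 23, Jo, 35, 2006), (Orion, 27, Hal, 23, Jo, 40, 1980), (Orion, 27, Hal, 23, Yan, 35, 2006), (Orion, 27, Hal, 23, Yan, 40, 1980), (Orion, 27, Kim, 33, Eve, 14, 1992), (Orion, 27, Kim, 33, Jo, 14, 1992), (Orion, 27, Kim, 33, Yan, 14, 1992)}
Selection mname != Jo: {(Echo, 17, Eve, 10, Ada, 37, 2003), (Echo, 17, Eve, 10, Lee, 37, 2003), (Orion, 27, Hal, 23, Eve, 35, 2006), (Orion, 27, Hal, 23, Eve, 40, 1980), (Orion, 27, Hal, 23, Yan, 35, 2006), (Orion, 27, Hal, 23, Yan, 40, 1980), (Orion, 27, Kim, 33, Eve, 14, 1992), (Orion, 27, Kim, 33, Yan, 14, 1992)}
π_{title, aid, mname} gives {(Echo, 10, Ada), (Echo, 10, Lee), (Orion, 23, Eve), (Orion, 23, Yan), (Orion, 33, Eve), (Orion, 33, Yan)} (2 duplicate(s) eliminated).

{(Echo, 10, Ada), (Echo, 10, Lee), (Orion, 23, Eve), (Orion, 23, Yan), (Orion, 33, Eve), (Orion, 33, Yan)}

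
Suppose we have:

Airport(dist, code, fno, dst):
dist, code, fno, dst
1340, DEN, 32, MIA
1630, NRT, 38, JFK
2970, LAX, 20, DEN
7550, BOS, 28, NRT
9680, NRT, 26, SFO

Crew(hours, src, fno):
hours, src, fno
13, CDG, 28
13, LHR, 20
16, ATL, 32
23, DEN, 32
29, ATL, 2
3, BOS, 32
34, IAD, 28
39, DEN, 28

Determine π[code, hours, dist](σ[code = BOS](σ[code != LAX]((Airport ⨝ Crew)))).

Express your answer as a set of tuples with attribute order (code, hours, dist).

{(BOS, 13, 7550), (BOS, 34, 7550), (BOS, 39, 7550)}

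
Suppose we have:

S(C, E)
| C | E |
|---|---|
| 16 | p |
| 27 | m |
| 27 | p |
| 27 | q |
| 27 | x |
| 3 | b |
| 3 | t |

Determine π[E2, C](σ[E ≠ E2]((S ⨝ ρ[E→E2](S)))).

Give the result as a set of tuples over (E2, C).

{(b, 3), (m, 27), (p, 27), (q, 27), (t, 3), (x, 27)}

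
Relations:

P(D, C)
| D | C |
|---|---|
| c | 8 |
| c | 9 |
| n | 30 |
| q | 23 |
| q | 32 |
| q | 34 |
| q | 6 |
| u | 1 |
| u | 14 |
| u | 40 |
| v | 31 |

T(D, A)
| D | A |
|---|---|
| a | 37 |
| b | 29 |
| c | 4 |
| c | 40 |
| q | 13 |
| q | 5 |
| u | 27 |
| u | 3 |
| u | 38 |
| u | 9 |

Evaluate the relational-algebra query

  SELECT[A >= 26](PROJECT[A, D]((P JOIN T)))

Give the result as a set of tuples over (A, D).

{(27, u), (38, u), (40, c)}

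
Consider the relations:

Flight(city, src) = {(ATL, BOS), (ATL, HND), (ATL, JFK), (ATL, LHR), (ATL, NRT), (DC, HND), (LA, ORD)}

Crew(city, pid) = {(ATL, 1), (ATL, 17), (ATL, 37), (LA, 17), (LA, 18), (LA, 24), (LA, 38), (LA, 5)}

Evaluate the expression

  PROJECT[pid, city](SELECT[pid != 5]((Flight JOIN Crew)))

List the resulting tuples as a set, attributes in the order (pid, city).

{(1, ATL), (17, ATL), (17, LA), (18, LA), (24, LA), (37, ATL), (38, LA)}

Flight ⋈ Crew (natural join on city): {(ATL, BOS, 1), (ATL, BOS, 17), (ATL, BOS, 37), (ATL, HND, 1), (ATL, HND, 17), (ATL, HND, 37), (ATL, JFK, 1), (ATL, JFK, 17), (ATL, JFK, 37), (ATL, LHR, 1), (ATL, LHR, 17), (ATL, LHR, 37), (ATL, NRT, 1), (ATL, NRT, 17), (ATL, NRT, 37), (LA, ORD, 17), (LA, ORD, 18), (LA, ORD, 24), (LA, ORD, 38), (LA, ORD, 5)}
Apply σ_{pid != 5}; surviving tuples: {(ATL, BOS, 1), (ATL, BOS, 17), (ATL, BOS, 37), (ATL, HND, 1), (ATL, HND, 17), (ATL, HND, 37), (ATL, JFK, 1), (ATL, JFK, 17), (ATL, JFK, 37), (ATL, LHR, 1), (ATL, LHR, 17), (ATL, LHR, 37), (ATL, NRT, 1), (ATL, NRT, 17), (ATL, NRT, 37), (LA, ORD, 17), (LA, ORD, 18), (LA, ORD, 24), (LA, ORD, 38)}
Projecting to pid, city (12 duplicate(s) eliminated): {(1, ATL), (17, ATL), (17, LA), (18, LA), (24, LA), (37, ATL), (38, LA)}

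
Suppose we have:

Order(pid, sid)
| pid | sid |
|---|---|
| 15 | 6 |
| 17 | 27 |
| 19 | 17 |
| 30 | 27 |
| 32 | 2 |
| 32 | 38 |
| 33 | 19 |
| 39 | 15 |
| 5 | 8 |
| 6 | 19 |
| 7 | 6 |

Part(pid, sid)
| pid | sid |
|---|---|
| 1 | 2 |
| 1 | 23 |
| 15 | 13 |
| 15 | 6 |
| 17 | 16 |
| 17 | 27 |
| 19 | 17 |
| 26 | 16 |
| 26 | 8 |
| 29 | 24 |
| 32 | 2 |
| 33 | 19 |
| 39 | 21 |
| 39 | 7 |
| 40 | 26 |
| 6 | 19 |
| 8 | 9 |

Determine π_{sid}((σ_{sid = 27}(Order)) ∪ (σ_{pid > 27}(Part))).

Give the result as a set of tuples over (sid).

Apply σ_{sid = 27}; surviving tuples: {(17, 27), (30, 27)}
Apply σ_{pid > 27}; surviving tuples: {(29, 24), (32, 2), (33, 19), (39, 21), (39, 7), (40, 26)}
Union: {(17, 27), (30, 27)} with {(29, 24), (32, 2), (33, 19), (39, 21), (39, 7), (40, 26)} → {(17, 27), (29, 24), (30, 27), (32, 2), (33, 19), (39, 21), (39, 7), (40, 26)}
Projecting to sid (1 duplicate(s) eliminated): {19, 2, 21, 24, 26, 27, 7}

{19, 2, 21, 24, 26, 27, 7}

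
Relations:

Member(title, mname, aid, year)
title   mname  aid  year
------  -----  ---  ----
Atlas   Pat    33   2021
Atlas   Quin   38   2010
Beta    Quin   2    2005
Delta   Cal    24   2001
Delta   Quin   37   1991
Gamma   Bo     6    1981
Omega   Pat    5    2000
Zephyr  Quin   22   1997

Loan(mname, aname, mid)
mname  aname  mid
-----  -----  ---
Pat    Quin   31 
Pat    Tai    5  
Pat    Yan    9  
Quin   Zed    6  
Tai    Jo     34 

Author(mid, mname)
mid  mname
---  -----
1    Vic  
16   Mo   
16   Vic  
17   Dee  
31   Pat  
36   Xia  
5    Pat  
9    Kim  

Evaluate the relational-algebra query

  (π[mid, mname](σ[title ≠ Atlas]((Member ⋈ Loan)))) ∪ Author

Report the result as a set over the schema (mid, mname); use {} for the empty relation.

{(1, Vic), (16, Mo), (16, Vic), (17, Dee), (31, Pat), (36, Xia), (5, Pat), (6, Quin), (9, Kim), (9, Pat)}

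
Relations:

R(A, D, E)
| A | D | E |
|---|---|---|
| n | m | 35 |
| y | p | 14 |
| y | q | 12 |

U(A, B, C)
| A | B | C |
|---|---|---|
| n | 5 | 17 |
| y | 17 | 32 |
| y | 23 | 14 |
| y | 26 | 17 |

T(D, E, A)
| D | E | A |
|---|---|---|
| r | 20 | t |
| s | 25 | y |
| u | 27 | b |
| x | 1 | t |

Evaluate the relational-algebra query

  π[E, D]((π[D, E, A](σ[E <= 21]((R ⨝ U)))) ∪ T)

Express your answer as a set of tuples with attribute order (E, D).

R ⋈ U (natural join on A): {(n, m, 35, 5, 17), (y, p, 14, 17, 32), (y, p, 14, 23, 14), (y, p, 14, 26, 17), (y, q, 12, 17, 32), (y, q, 12, 23, 14), (y, q, 12, 26, 17)}
σ[E <= 21]: keep tuples satisfying E <= 21 → {(y, p, 14, 17, 32), (y, p, 14, 23, 14), (y, p, 14, 26, 17), (y, q, 12, 17, 32), (y, q, 12, 23, 14), (y, q, 12, 26, 17)}
π_{D, E, A} gives {(p, 14, y), (q, 12, y)} (4 duplicate(s) eliminated).
Taking the union: {(p, 14, y), (q, 12, y), (r, 20, t), (s, 25, y), (u, 27, b), (x, 1, t)}
π_{E, D} gives {(1, x), (12, q), (14, p), (20, r), (25, s), (27, u)}.

{(1, x), (12, q), (14, p), (20, r), (25, s), (27, u)}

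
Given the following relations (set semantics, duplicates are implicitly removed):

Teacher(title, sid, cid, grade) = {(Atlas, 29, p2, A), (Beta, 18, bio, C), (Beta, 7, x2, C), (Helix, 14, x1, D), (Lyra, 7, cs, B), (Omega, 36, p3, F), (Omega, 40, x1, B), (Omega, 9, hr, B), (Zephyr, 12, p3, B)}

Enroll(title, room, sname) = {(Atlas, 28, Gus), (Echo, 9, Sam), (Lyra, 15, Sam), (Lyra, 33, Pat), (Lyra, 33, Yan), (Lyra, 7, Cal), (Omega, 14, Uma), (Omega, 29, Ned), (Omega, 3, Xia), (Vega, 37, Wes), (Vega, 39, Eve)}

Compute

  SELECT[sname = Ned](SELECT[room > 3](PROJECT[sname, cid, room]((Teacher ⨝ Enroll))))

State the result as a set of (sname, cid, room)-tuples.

{(Ned, hr, 29), (Ned, p3, 29), (Ned, x1, 29)}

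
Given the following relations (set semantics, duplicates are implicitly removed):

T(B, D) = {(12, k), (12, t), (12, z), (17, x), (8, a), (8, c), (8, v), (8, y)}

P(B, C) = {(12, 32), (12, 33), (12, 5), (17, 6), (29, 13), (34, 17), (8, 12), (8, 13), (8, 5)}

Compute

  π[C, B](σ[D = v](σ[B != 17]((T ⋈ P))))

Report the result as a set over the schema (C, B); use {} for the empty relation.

Natural join on B: {(12, k, 32), (12, k, 33), (12, k, 5), (12, t, 32), (12, t, 33), (12, t, 5), (12, z, 32), (12, z, 33), (12, z, 5), (17, x, 6), (8, a, 12), (8, a, 13), (8, a, 5), (8, c, 12), (8, c, 13), (8, c, 5), (8, v, 12), (8, v, 13), (8, v, 5), (8, y, 12), (8, y, 13), (8, y, 5)}
σ[B != 17]: keep tuples satisfying B != 17 → {(12, k, 32), (12, k, 33), (12, k, 5), (12, t, 32), (12, t, 33), (12, t, 5), (12, z, 32), (12, z, 33), (12, z, 5), (8, a, 12), (8, a, 13), (8, a, 5), (8, c, 12), (8, c, 13), (8, c, 5), (8, v, 12), (8, v, 13), (8, v, 5), (8, y, 12), (8, y, 13), (8, y, 5)}
σ[D = v]: keep tuples satisfying D = v → {(8, v, 12), (8, v, 13), (8, v, 5)}
Keep only column(s) C, B: {(12, 8), (13, 8), (5, 8)}

{(12, 8), (13, 8), (5, 8)}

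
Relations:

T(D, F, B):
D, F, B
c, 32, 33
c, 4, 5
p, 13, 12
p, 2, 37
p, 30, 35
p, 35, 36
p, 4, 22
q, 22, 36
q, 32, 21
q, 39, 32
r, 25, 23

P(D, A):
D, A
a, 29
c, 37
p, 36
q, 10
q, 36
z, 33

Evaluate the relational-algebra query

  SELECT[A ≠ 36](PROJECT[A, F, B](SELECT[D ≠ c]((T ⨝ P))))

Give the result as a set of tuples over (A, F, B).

{(10, 22, 36), (10, 32, 21), (10, 39, 32)}

T ⋈ P (natural join on D): {(c, 32, 33, 37), (c, 4, 5, 37), (p, 13, 12, 36), (p, 2, 37, 36), (p, 30, 35, 36), (p, 35, 36, 36), (p, 4, 22, 36), (q, 22, 36, 10), (q, 22, 36, 36), (q, 32, 21, 10), (q, 32, 21, 36), (q, 39, 32, 10), (q, 39, 32, 36)}
Filtering on D ≠ c leaves {(p, 13, 12, 36), (p, 2, 37, 36), (p, 30, 35, 36), (p, 35, 36, 36), (p, 4, 22, 36), (q, 22, 36, 10), (q, 22, 36, 36), (q, 32, 21, 10), (q, 32, 21, 36), (q, 39, 32, 10), (q, 39, 32, 36)}.
Keep only column(s) A, F, B: {(10, 22, 36), (10, 32, 21), (10, 39, 32), (36, 13, 12), (36, 2, 37), (36, 22, 36), (36, 30, 35), (36, 32, 21), (36, 35, 36), (36, 39, 32), (36, 4, 22)}
Filtering on A ≠ 36 leaves {(10, 22, 36), (10, 32, 21), (10, 39, 32)}.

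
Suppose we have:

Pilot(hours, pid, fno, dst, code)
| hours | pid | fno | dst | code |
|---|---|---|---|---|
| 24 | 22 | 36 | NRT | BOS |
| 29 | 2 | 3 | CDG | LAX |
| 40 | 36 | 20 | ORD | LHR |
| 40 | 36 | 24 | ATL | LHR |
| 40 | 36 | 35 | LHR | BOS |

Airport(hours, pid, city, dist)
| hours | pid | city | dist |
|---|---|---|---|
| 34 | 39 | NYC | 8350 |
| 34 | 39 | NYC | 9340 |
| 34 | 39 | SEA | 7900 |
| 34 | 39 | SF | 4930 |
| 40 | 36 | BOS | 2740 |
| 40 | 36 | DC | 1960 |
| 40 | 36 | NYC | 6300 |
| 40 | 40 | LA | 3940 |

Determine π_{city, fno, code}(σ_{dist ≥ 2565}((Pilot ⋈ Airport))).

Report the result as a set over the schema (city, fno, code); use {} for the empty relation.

Joining Pilot and Airport on hours, pid yields {(40, 36, 20, ORD, LHR, BOS, 2740), (40, 36, 20, ORD, LHR, DC, 1960), (40, 36, 20, ORD, LHR, NYC, 6300), (40, 36, 24, ATL, LHR, BOS, 2740), (40, 36, 24, ATL, LHR, DC, 1960), (40, 36, 24, ATL, LHR, NYC, 6300), (40, 36, 35, LHR, BOS, BOS, 2740), (40, 36, 35, LHR, BOS, DC, 1960), (40, 36, 35, LHR, BOS, NYC, 6300)}.
Apply σ_{dist ≥ 2565}; surviving tuples: {(40, 36, 20, ORD, LHR, BOS, 2740), (40, 36, 20, ORD, LHR, NYC, 6300), (40, 36, 24, ATL, LHR, BOS, 2740), (40, 36, 24, ATL, LHR, NYC, 6300), (40, 36, 35, LHR, BOS, BOS, 2740), (40, 36, 35, LHR, BOS, NYC, 6300)}
Keep only column(s) city, fno, code: {(BOS, 20, LHR), (BOS, 24, LHR), (BOS, 35, BOS), (NYC, 20, LHR), (NYC, 24, LHR), (NYC, 35, BOS)}

{(BOS, 20, LHR), (BOS, 24, LHR), (BOS, 35, BOS), (NYC, 20, LHR), (NYC, 24, LHR), (NYC, 35, BOS)}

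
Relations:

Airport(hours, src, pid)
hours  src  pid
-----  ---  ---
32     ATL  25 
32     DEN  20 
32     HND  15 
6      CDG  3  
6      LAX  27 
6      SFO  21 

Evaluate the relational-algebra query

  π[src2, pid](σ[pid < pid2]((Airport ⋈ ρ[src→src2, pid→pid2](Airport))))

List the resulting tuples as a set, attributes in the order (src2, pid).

{(ATL, 15), (ATL, 20), (DEN, 15), (LAX, 21), (LAX, 3), (SFO, 3)}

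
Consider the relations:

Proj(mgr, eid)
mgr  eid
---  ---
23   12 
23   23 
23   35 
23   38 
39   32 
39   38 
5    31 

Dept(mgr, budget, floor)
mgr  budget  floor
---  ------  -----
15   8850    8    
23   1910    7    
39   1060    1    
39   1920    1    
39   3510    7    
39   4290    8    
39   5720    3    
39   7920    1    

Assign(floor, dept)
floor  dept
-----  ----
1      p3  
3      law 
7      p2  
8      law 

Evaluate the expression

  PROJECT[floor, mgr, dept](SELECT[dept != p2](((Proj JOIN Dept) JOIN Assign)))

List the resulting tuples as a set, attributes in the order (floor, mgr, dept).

Proj ⋈ Dept (natural join on mgr): {(23, 12, 1910, 7), (23, 23, 1910, 7), (23, 35, 1910, 7), (23, 38, 1910, 7), (39, 32, 1060, 1), (39, 32, 1920, 1), (39, 32, 3510, 7), (39, 32, 4290, 8), (39, 32, 5720, 3), (39, 32, 7920, 1), (39, 38, 1060, 1), (39, 38, 1920, 1), (39, 38, 3510, 7), (39, 38, 4290, 8), (39, 38, 5720, 3), (39, 38, 7920, 1)}
(Proj JOIN Dept) ⋈ Assign (natural join on floor): {(23, 12, 1910, 7, p2), (23, 23, 1910, 7, p2), (23, 35, 1910, 7, p2), (23, 38, 1910, 7, p2), (39, 32, 1060, 1, p3), (39, 32, 1920, 1, p3), (39, 32, 3510, 7, p2), (39, 32, 4290, 8, law), (39, 32, 5720, 3, law), (39, 32, 7920, 1, p3), (39, 38, 1060, 1, p3), (39, 38, 1920, 1, p3), (39, 38, 3510, 7, p2), (39, 38, 4290, 8, law), (39, 38, 5720, 3, law), (39, 38, 7920, 1, p3)}
Selection dept != p2: {(39, 32, 1060, 1, p3), (39, 32, 1920, 1, p3), (39, 32, 4290, 8, law), (39, 32, 5720, 3, law), (39, 32, 7920, 1, p3), (39, 38, 1060, 1, p3), (39, 38, 1920, 1, p3), (39, 38, 4290, 8, law), (39, 38, 5720, 3, law), (39, 38, 7920, 1, p3)}
π_{floor, mgr, dept} gives {(1, 39, p3), (3, 39, law), (8, 39, law)} (7 duplicate(s) eliminated).

{(1, 39, p3), (3, 39, law), (8, 39, law)}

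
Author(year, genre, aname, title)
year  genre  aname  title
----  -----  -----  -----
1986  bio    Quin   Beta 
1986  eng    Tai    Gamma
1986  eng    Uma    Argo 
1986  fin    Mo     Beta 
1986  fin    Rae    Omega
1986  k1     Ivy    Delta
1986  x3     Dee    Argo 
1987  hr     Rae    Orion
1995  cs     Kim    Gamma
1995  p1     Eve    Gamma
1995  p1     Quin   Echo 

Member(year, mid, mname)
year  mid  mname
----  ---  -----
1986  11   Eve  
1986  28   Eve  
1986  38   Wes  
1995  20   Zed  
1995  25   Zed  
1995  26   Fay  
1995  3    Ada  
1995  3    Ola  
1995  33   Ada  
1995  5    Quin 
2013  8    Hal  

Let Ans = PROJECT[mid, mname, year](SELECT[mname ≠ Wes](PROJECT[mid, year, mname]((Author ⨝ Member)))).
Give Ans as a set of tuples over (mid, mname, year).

Author ⋈ Member (natural join on year): {(1986, bio, Quin, Beta, 11, Eve), (1986, bio, Quin, Beta, 28, Eve), (1986, bio, Quin, Beta, 38, Wes), (1986, eng, Tai, Gamma, 11, Eve), (1986, eng, Tai, Gamma, 28, Eve), (1986, eng, Tai, Gamma, 38, Wes), (1986, eng, Uma, Argo, 11, Eve), (1986, eng, Uma, Argo, 28, Eve), (1986, eng, Uma, Argo, 38, Wes), (1986, fin, Mo, Beta, 11, Eve), (1986, fin, Mo, Beta, 28, Eve), (1986, fin, Mo, Beta, 38, Wes), (1986, fin, Rae, Omega, 11, Eve), (1986, fin, Rae, Omega, 28, Eve), (1986, fin, Rae, Omega, 38, Wes), (1986, k1, Ivy, Delta, 11, Eve), (1986, k1, Ivy, Delta, 28, Eve), (1986, k1, Ivy, Delta, 38, Wes), (1986, x3, Dee, Argo, 11, Eve), (1986, x3, Dee, Argo, 28, Eve), (1986, x3, Dee, Argo, 38, Wes), (1995, cs, Kim, Gamma, 20, Zed), (1995, cs, Kim, Gamma, 25, Zed), (1995, cs, Kim, Gamma, 26, Fay), (1995, cs, Kim, Gamma, 3, Ada), (1995, cs, Kim, Gamma, 3, Ola), (1995, cs, Kim, Gamma, 33, Ada), (1995, cs, Kim, Gamma, 5, Quin), (1995, p1, Eve, Gamma, 20, Zed), (1995, p1, Eve, Gamma, 25, Zed), (1995, p1, Eve, Gamma, 26, Fay), (1995, p1, Eve, Gamma, 3, Ada), (1995, p1, Eve, Gamma, 3, Ola), (1995, p1, Eve, Gamma, 33, Ada), (1995, p1, Eve, Gamma, 5, Quin), (1995, p1, Quin, Echo, 20, Zed), (1995, p1, Quin, Echo, 25, Zed), (1995, p1, Quin, Echo, 26, Fay), (1995, p1, Quin, Echo, 3, Ada), (1995, p1, Quin, Echo, 3, Ola), (1995, p1, Quin, Echo, 33, Ada), (1995, p1, Quin, Echo, 5, Quin)}
Keep only column(s) mid, year, mname (32 duplicate(s) eliminated): {(11, 1986, Eve), (20, 1995, Zed), (25, 1995, Zed), (26, 1995, Fay), (28, 1986, Eve), (3, 1995, Ada), (3, 1995, Ola), (33, 1995, Ada), (38, 1986, Wes), (5, 1995, Quin)}
σ[mname ≠ Wes]: keep tuples satisfying mname ≠ Wes → {(11, 1986, Eve), (20, 1995, Zed), (25, 1995, Zed), (26, 1995, Fay), (28, 1986, Eve), (3, 1995, Ada), (3, 1995, Ola), (33, 1995, Ada), (5, 1995, Quin)}
Keep only column(s) mid, mname, year: {(11, Eve, 1986), (20, Zed, 1995), (25, Zed, 1995), (26, Fay, 1995), (28, Eve, 1986), (3, Ada, 1995), (3, Ola, 1995), (33, Ada, 1995), (5, Quin, 1995)}

{(11, Eve, 1986), (20, Zed, 1995), (25, Zed, 1995), (26, Fay, 1995), (28, Eve, 1986), (3, Ada, 1995), (3, Ola, 1995), (33, Ada, 1995), (5, Quin, 1995)}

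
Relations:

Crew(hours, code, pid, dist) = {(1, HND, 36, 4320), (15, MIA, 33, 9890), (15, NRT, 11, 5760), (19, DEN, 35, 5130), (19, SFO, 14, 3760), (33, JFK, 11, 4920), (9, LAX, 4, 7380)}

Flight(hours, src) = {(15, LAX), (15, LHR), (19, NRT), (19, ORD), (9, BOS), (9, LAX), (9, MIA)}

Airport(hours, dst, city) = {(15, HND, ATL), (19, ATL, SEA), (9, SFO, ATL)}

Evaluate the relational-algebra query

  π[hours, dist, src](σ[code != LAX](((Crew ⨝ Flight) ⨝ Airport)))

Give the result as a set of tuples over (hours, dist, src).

Joining Crew and Flight on hours yields {(15, MIA, 33, 9890, LAX), (15, MIA, 33, 9890, LHR), (15, NRT, 11, 5760, LAX), (15, NRT, 11, 5760, LHR), (19, DEN, 35, 5130, NRT), (19, DEN, 35, 5130, ORD), (19, SFO, 14, 3760, NRT), (19, SFO, 14, 3760, ORD), (9, LAX, 4, 7380, BOS), (9, LAX, 4, 7380, LAX), (9, LAX, 4, 7380, MIA)}.
Joining (Crew ⨝ Flight) and Airport on hours yields {(15, MIA, 33, 9890, LAX, HND, ATL), (15, MIA, 33, 9890, LHR, HND, ATL), (15, NRT, 11, 5760, LAX, HND, ATL), (15, NRT, 11, 5760, LHR, HND, ATL), (19, DEN, 35, 5130, NRT, ATL, SEA), (19, DEN, 35, 5130, ORD, ATL, SEA), (19, SFO, 14, 3760, NRT, ATL, SEA), (19, SFO, 14, 3760, ORD, ATL, SEA), (9, LAX, 4, 7380, BOS, SFO, ATL), (9, LAX, 4, 7380, LAX, SFO, ATL), (9, LAX, 4, 7380, MIA, SFO, ATL)}.
Apply σ_{code != LAX}; surviving tuples: {(15, MIA, 33, 9890, LAX, HND, ATL), (15, MIA, 33, 9890, LHR, HND, ATL), (15, NRT, 11, 5760, LAX, HND, ATL), (15, NRT, 11, 5760, LHR, HND, ATL), (19, DEN, 35, 5130, NRT, ATL, SEA), (19, DEN, 35, 5130, ORD, ATL, SEA), (19, SFO, 14, 3760, NRT, ATL, SEA), (19, SFO, 14, 3760, ORD, ATL, SEA)}
Projecting to hours, dist, src: {(15, 5760, LAX), (15, 5760, LHR), (15, 9890, LAX), (15, 9890, LHR), (19, 3760, NRT), (19, 3760, ORD), (19, 5130, NRT), (19, 5130, ORD)}

{(15, 5760, LAX), (15, 5760, LHR), (15, 9890, LAX), (15, 9890, LHR), (19, 3760, NRT), (19, 3760, ORD), (19, 5130, NRT), (19, 5130, ORD)}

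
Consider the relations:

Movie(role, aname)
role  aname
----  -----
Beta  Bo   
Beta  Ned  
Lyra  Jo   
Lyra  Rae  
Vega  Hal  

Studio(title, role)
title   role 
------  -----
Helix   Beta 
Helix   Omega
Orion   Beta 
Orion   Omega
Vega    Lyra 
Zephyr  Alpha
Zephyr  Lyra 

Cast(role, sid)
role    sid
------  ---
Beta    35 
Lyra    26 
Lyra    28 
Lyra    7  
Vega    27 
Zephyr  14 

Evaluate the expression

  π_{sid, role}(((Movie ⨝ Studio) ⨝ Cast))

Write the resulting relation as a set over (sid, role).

{(26, Lyra), (28, Lyra), (35, Beta), (7, Lyra)}

Movie ⋈ Studio (natural join on role): {(Beta, Bo, Helix), (Beta, Bo, Orion), (Beta, Ned, Helix), (Beta, Ned, Orion), (Lyra, Jo, Vega), (Lyra, Jo, Zephyr), (Lyra, Rae, Vega), (Lyra, Rae, Zephyr)}
(Movie ⨝ Studio) ⋈ Cast (natural join on role): {(Beta, Bo, Helix, 35), (Beta, Bo, Orion, 35), (Beta, Ned, Helix, 35), (Beta, Ned, Orion, 35), (Lyra, Jo, Vega, 26), (Lyra, Jo, Vega, 28), (Lyra, Jo, Vega, 7), (Lyra, Jo, Zephyr, 26), (Lyra, Jo, Zephyr, 28), (Lyra, Jo, Zephyr, 7), (Lyra, Rae, Vega, 26), (Lyra, Rae, Vega, 28), (Lyra, Rae, Vega, 7), (Lyra, Rae, Zephyr, 26), (Lyra, Rae, Zephyr, 28), (Lyra, Rae, Zephyr, 7)}
π_{sid, role} gives {(26, Lyra), (28, Lyra), (35, Beta), (7, Lyra)} (12 duplicate(s) eliminated).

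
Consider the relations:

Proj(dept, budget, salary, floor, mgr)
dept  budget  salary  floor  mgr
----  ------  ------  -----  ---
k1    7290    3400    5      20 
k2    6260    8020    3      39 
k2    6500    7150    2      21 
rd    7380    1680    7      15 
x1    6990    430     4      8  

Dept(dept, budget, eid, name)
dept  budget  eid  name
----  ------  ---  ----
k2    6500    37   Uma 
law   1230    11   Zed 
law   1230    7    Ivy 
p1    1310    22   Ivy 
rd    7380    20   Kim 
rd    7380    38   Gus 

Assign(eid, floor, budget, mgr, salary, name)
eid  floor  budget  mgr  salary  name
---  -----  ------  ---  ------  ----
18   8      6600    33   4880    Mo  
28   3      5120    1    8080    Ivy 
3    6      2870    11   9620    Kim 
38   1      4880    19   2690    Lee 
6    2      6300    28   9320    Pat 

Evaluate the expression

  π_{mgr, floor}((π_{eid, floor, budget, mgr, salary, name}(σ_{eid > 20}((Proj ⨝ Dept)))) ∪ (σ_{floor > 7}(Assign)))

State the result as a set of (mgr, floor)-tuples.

{(15, 7), (21, 2), (33, 8)}

Natural join on dept, budget: {(k2, 6500, 7150, 2, 21, 37, Uma), (rd, 7380, 1680, 7, 15, 20, Kim), (rd, 7380, 1680, 7, 15, 38, Gus)}
Apply σ_{eid > 20}; surviving tuples: {(k2, 6500, 7150, 2, 21, 37, Uma), (rd, 7380, 1680, 7, 15, 38, Gus)}
π_{eid, floor, budget, mgr, salary, name} gives {(37, 2, 6500, 21, 7150, Uma), (38, 7, 7380, 15, 1680, Gus)}.
Apply σ_{floor > 7}; surviving tuples: {(18, 8, 6600, 33, 4880, Mo)}
Union: {(37, 2, 6500, 21, 7150, Uma), (38, 7, 7380, 15, 1680, Gus)} with {(18, 8, 6600, 33, 4880, Mo)} → {(18, 8, 6600, 33, 4880, Mo), (37, 2, 6500, 21, 7150, Uma), (38, 7, 7380, 15, 1680, Gus)}
π_{mgr, floor} gives {(15, 7), (21, 2), (33, 8)}.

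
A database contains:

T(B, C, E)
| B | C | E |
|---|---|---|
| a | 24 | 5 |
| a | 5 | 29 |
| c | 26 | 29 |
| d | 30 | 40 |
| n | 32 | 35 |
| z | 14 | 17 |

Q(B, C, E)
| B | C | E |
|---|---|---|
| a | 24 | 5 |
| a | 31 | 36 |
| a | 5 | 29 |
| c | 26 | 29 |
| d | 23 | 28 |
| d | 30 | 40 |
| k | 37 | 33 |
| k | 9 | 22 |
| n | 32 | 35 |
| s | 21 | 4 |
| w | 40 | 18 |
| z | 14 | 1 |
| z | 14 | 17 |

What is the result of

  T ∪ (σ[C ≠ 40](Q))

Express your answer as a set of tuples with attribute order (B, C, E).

{(a, 24, 5), (a, 31, 36), (a, 5, 29), (c, 26, 29), (d, 23, 28), (d, 30, 40), (k, 37, 33), (k, 9, 22), (n, 32, 35), (s, 21, 4), (z, 14, 1), (z, 14, 17)}

Apply σ_{C ≠ 40}; surviving tuples: {(a, 24, 5), (a, 31, 36), (a, 5, 29), (c, 26, 29), (d, 23, 28), (d, 30, 40), (k, 37, 33), (k, 9, 22), (n, 32, 35), (s, 21, 4), (z, 14, 1), (z, 14, 17)}
Union: {(a, 24, 5), (a, 5, 29), (c, 26, 29), (d, 30, 40), (n, 32, 35), (z, 14, 17)} with {(a, 24, 5), (a, 31, 36), (a, 5, 29), (c, 26, 29), (d, 23, 28), (d, 30, 40), (k, 37, 33), (k, 9, 22), (n, 32, 35), (s, 21, 4), (z, 14, 1), (z, 14, 17)} → {(a, 24, 5), (a, 31, 36), (a, 5, 29), (c, 26, 29), (d, 23, 28), (d, 30, 40), (k, 37, 33), (k, 9, 22), (n, 32, 35), (s, 21, 4), (z, 14, 1), (z, 14, 17)}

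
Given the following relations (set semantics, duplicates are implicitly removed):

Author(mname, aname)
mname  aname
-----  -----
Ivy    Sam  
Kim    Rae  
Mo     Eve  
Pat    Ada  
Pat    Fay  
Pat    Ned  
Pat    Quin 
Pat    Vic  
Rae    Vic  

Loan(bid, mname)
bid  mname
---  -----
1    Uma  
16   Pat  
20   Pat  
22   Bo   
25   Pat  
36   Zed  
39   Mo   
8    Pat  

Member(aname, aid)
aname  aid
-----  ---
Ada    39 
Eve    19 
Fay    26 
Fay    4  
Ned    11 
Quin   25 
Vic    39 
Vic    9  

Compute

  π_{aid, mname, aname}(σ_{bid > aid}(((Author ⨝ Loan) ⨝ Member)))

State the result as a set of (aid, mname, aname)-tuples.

Joining Author and Loan on mname yields {(Mo, Eve, 39), (Pat, Ada, 16), (Pat, Ada, 20), (Pat, Ada, 25), (Pat, Ada, 8), (Pat, Fay, 16), (Pat, Fay, 20), (Pat, Fay, 25), (Pat, Fay, 8), (Pat, Ned, 16), (Pat, Ned, 20), (Pat, Ned, 25), (Pat, Ned, 8), (Pat, Quin, 16), (Pat, Quin, 20), (Pat, Quin, 25), (Pat, Quin, 8), (Pat, Vic, 16), (Pat, Vic, 20), (Pat, Vic, 25), (Pat, Vic, 8)}.
Joining (Author ⨝ Loan) and Member on aname yields {(Mo, Eve, 39, 19), (Pat, Ada, 16, 39), (Pat, Ada, 20, 39), (Pat, Ada, 25, 39), (Pat, Ada, 8, 39), (Pat, Fay, 16, 26), (Pat, Fay, 16, 4), (Pat, Fay, 20, 26), (Pat, Fay, 20, 4), (Pat, Fay, 25, 26), (Pat, Fay, 25, 4), (Pat, Fay, 8, 26), (Pat, Fay, 8, 4), (Pat, Ned, 16, 11), (Pat, Ned, 20, 11), (Pat, Ned, 25, 11), (Pat, Ned, 8, 11), (Pat, Quin, 16, 25), (Pat, Quin, 20, 25), (Pat, Quin, 25, 25), (Pat, Quin, 8, 25), (Pat, Vic, 16, 39), (Pat, Vic, 16, 9), (Pat, Vic, 20, 39), (Pat, Vic, 20, 9), (Pat, Vic, 25, 39), (Pat, Vic, 25, 9), (Pat, Vic, 8, 39), (Pat, Vic, 8, 9)}.
Filtering on bid > aid leaves {(Mo, Eve, 39, 19), (Pat, Fay, 16, 4), (Pat, Fay, 20, 4), (Pat, Fay, 25, 4), (Pat, Fay, 8, 4), (Pat, Ned, 16, 11), (Pat, Ned, 20, 11), (Pat, Ned, 25, 11), (Pat, Vic, 16, 9), (Pat, Vic, 20, 9), (Pat, Vic, 25, 9)}.
π_{aid, mname, aname} gives {(11, Pat, Ned), (19, Mo, Eve), (4, Pat, Fay), (9, Pat, Vic)} (7 duplicate(s) eliminated).

{(11, Pat, Ned), (19, Mo, Eve), (4, Pat, Fay), (9, Pat, Vic)}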